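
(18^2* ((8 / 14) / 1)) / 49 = 1296 / 343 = 3.78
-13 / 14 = -0.93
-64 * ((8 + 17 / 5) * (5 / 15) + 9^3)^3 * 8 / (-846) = 12592337649664 / 52875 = 238152957.91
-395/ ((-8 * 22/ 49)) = 19355/ 176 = 109.97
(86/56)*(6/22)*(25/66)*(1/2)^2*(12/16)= 3225/108416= 0.03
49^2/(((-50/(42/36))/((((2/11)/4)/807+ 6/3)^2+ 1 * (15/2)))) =-60924080037457/94561354800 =-644.28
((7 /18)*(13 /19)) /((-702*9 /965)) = -6755 /166212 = -0.04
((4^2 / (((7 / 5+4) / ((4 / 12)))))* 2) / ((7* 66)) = 80 / 18711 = 0.00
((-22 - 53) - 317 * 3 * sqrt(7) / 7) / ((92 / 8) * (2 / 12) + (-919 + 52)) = 900 / 10381 + 11412 * sqrt(7) / 72667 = 0.50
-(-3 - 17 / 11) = 50 / 11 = 4.55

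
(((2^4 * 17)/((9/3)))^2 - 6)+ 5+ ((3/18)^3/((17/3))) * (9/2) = 20121209/2448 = 8219.45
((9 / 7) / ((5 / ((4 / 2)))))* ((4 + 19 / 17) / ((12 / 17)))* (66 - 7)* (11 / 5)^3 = 20496069 / 8750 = 2342.41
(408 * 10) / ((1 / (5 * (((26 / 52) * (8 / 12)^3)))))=27200 / 9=3022.22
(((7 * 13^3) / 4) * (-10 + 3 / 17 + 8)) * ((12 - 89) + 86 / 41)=525142.10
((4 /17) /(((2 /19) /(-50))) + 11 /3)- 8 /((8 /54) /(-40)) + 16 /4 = 104851 /51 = 2055.90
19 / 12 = 1.58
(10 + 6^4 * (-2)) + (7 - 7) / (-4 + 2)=-2582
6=6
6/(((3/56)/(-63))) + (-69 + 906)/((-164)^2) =-189777339/26896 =-7055.97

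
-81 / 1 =-81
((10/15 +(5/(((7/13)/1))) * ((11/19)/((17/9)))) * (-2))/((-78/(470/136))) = 5599345/17988516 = 0.31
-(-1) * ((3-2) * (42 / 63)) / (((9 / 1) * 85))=2 / 2295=0.00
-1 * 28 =-28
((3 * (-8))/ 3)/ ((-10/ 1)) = 4/ 5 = 0.80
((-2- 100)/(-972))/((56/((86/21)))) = 731/95256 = 0.01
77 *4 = 308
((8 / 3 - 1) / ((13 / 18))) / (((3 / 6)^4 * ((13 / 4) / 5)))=9600 / 169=56.80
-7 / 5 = -1.40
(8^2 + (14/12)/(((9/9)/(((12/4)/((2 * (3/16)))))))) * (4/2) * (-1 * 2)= -880/3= -293.33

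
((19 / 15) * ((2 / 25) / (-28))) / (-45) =19 / 236250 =0.00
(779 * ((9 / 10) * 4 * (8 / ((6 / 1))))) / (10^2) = 37.39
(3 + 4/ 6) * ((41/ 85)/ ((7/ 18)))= 2706/ 595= 4.55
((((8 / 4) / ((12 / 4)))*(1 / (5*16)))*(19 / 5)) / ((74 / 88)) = 209 / 5550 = 0.04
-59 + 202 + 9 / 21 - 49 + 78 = 1207 / 7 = 172.43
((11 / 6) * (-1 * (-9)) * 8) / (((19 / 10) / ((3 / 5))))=792 / 19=41.68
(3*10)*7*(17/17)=210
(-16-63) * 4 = -316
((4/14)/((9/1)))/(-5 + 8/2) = -2/63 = -0.03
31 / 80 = 0.39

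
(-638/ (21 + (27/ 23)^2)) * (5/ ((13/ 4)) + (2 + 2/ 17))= -136350808/ 1308099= -104.24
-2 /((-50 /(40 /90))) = 4 /225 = 0.02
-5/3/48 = -5/144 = -0.03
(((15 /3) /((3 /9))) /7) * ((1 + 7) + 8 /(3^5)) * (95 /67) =927200 /37989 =24.41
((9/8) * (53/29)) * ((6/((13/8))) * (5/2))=7155/377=18.98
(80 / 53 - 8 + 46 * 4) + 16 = 10256 / 53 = 193.51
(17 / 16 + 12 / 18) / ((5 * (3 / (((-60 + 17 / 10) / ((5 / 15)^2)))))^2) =84632361 / 40000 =2115.81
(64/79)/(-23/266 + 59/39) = 663936/1168963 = 0.57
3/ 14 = 0.21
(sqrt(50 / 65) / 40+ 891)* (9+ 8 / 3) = 7* sqrt(130) / 312+ 10395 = 10395.26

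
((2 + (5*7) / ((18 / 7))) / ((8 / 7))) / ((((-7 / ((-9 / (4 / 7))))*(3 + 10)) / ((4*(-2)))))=-1967 / 104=-18.91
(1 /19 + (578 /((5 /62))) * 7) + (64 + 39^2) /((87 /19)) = 417519716 /8265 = 50516.60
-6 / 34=-3 / 17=-0.18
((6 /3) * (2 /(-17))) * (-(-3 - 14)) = -4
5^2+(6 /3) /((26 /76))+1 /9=30.96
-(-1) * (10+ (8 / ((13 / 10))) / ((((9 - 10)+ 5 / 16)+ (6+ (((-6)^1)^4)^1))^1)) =2708010 / 270673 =10.00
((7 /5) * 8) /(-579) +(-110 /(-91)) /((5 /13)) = 63298 /20265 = 3.12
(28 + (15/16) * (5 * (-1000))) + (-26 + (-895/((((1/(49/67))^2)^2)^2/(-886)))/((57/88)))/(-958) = -105636939692899857684535/22173731600657938446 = -4764.06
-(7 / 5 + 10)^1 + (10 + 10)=43 / 5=8.60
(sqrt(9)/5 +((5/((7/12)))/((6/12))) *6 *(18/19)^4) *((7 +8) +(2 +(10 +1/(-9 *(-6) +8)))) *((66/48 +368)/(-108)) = -41868365423825/5429694144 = -7711.00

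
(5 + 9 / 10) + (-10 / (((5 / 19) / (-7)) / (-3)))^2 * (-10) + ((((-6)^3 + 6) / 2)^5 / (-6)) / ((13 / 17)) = 180392632471 / 65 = 2775271268.78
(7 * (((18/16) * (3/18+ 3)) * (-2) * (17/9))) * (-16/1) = 1507.33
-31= -31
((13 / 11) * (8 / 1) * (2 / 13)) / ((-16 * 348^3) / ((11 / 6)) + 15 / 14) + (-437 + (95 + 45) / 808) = -4998015250487285 / 11441642364366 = -436.83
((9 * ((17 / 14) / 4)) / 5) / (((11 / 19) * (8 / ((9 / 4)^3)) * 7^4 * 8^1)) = 2119203 / 30290247680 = 0.00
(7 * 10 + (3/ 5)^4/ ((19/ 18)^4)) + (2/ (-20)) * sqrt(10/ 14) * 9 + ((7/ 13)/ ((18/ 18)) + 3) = 77977337228/ 1058858125 - 9 * sqrt(35)/ 70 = 72.88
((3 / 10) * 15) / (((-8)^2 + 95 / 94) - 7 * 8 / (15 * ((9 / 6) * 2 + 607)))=1935225 / 27955193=0.07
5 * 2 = 10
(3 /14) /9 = 1 /42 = 0.02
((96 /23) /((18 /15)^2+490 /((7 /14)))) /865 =60 /12203593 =0.00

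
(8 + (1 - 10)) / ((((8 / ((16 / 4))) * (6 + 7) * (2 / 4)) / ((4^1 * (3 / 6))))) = -2 / 13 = -0.15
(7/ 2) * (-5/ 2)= -35/ 4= -8.75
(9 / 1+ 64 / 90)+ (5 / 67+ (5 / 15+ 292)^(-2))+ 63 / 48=411775949051 / 37102782960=11.10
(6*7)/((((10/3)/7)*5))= 441/25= 17.64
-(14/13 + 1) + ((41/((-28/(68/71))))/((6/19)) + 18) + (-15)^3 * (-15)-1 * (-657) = 1988443127/38766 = 51293.48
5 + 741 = 746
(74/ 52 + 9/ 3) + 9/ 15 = 653/ 130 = 5.02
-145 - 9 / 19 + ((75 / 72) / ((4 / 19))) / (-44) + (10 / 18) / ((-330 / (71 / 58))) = -277237199 / 1904256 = -145.59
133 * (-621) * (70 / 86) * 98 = -283293990 / 43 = -6588232.33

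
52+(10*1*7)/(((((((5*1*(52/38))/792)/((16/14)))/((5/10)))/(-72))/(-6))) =26003620/13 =2000278.46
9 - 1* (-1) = 10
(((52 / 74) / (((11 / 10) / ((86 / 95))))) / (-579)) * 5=-22360 / 4477407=-0.00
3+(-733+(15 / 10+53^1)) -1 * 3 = -1357 / 2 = -678.50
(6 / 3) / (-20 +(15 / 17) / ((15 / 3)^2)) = -170 / 1697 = -0.10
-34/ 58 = -17/ 29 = -0.59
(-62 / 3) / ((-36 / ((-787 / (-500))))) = 24397 / 27000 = 0.90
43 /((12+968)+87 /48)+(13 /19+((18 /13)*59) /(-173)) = 171706759 /671261279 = 0.26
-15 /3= -5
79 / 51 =1.55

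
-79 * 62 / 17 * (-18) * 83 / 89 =4836.49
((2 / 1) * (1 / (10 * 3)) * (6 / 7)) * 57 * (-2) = -228 / 35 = -6.51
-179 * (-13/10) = 2327/10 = 232.70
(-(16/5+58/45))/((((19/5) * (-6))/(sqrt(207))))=101 * sqrt(23)/171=2.83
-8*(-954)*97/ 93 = 246768/ 31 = 7960.26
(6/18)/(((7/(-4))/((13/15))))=-52/315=-0.17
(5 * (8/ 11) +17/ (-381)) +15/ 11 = 1888/ 381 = 4.96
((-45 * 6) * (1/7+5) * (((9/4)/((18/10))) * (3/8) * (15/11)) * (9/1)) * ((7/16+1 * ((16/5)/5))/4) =-42416865/19712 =-2151.83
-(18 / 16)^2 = -81 / 64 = -1.27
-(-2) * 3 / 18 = 1 / 3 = 0.33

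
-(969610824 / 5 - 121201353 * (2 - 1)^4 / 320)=-61933891383 / 320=-193543410.57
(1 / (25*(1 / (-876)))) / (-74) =438 / 925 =0.47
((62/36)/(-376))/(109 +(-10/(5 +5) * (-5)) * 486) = -31/17183952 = -0.00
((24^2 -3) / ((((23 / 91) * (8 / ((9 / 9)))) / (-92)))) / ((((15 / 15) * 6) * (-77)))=2483 / 44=56.43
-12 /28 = -3 /7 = -0.43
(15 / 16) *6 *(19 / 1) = 855 / 8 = 106.88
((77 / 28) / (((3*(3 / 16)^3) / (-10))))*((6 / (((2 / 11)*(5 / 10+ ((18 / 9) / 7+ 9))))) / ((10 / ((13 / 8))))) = -2818816 / 3699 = -762.05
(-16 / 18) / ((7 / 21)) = -8 / 3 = -2.67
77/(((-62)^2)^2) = 0.00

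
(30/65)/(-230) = -3/1495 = -0.00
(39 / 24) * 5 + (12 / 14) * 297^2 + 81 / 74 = 156678287 / 2072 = 75616.93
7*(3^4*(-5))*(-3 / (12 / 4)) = 2835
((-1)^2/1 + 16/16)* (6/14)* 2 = 12/7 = 1.71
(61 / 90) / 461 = 61 / 41490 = 0.00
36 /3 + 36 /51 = 216 /17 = 12.71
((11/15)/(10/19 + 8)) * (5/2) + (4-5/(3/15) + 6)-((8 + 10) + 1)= -32839/972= -33.78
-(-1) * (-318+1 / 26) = -8267 / 26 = -317.96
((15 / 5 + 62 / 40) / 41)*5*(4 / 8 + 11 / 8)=1.04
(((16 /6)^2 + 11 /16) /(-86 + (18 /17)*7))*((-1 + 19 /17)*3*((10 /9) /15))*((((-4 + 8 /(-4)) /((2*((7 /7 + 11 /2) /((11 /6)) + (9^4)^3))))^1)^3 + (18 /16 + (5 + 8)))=-2202028101123818663884753719685386070489 /60090540790068362532332644646082004548000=-0.04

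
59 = 59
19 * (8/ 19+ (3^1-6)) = -49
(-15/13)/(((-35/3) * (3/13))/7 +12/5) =-75/131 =-0.57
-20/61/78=-10/2379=-0.00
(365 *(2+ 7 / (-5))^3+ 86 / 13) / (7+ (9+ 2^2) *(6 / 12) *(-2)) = -27773 / 1950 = -14.24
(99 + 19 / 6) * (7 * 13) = 55783 / 6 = 9297.17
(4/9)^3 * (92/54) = 2944/19683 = 0.15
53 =53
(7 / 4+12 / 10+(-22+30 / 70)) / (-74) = 2607 / 10360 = 0.25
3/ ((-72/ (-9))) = 0.38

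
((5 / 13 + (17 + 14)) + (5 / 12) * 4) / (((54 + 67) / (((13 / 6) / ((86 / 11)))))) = 1289 / 17028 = 0.08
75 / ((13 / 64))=4800 / 13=369.23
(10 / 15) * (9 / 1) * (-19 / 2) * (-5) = 285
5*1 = 5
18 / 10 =9 / 5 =1.80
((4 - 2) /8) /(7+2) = 1 /36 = 0.03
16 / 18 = 8 / 9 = 0.89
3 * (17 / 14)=51 / 14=3.64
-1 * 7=-7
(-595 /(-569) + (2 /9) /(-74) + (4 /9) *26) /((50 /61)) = 72805879 /4736925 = 15.37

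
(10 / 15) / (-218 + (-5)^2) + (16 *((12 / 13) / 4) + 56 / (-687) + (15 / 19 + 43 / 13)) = 19409414 / 2519229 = 7.70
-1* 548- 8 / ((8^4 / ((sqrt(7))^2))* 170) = -47697927 / 87040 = -548.00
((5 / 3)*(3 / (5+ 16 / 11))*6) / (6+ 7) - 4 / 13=46 / 923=0.05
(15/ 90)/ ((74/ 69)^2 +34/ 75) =39675/ 381716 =0.10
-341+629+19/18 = 5203/18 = 289.06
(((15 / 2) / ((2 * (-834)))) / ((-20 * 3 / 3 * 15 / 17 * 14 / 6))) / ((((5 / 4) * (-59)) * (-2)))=17 / 22962800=0.00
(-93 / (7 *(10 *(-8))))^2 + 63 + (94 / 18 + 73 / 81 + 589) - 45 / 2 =16146553369 / 25401600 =635.65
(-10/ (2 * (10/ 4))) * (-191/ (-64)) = -191/ 32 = -5.97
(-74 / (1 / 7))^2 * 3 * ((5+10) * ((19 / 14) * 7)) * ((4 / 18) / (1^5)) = 25490780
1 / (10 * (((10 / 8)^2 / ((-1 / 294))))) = -4 / 18375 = -0.00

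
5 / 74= 0.07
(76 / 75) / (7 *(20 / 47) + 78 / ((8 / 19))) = 14288 / 2654025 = 0.01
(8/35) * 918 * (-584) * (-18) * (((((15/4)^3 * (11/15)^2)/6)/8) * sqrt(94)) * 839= 30614374197 * sqrt(94)/28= 10600620367.30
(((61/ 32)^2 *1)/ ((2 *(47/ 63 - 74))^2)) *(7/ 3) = 34460181/ 87237529600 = 0.00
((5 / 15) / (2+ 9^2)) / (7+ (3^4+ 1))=1 / 22161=0.00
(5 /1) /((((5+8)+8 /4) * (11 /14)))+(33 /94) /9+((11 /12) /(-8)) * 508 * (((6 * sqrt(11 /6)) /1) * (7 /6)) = 479 /1034- 9779 * sqrt(66) /144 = -551.24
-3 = -3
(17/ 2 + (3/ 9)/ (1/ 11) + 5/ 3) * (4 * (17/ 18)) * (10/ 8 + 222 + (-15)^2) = 2529923/ 108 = 23425.21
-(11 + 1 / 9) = -100 / 9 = -11.11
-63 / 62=-1.02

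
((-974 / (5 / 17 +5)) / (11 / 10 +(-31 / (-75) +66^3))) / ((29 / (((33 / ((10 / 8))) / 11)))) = -0.00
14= 14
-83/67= -1.24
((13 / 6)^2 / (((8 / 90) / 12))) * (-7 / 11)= -17745 / 44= -403.30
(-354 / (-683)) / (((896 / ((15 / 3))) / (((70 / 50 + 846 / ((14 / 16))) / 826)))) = 101667 / 29986432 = 0.00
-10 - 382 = -392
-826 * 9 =-7434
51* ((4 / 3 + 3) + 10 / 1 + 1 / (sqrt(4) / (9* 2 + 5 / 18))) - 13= 14209 / 12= 1184.08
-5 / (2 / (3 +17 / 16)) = -325 / 32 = -10.16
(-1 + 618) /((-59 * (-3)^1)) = 617 /177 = 3.49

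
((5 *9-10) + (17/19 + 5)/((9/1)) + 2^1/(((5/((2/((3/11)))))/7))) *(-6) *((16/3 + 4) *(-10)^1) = 5380592/171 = 31465.45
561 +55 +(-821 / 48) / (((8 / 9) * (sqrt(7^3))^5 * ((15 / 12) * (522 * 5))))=616- 821 * sqrt(7) / 802460299200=616.00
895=895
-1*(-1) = 1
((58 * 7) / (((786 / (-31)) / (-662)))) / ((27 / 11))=4318.69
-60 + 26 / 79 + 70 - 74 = -5030 / 79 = -63.67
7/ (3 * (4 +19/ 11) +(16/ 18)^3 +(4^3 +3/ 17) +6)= 954261/ 12004688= 0.08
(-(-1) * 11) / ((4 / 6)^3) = 297 / 8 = 37.12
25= 25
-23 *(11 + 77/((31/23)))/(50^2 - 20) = -3036/4805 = -0.63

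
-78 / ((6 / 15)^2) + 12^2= -687 / 2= -343.50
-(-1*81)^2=-6561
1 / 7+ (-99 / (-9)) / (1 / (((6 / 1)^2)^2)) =99793 / 7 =14256.14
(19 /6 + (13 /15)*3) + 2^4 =653 /30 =21.77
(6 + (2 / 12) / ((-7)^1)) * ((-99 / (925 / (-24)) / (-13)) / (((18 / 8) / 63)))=-397584 / 12025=-33.06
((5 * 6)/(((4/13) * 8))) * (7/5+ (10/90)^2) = 17.21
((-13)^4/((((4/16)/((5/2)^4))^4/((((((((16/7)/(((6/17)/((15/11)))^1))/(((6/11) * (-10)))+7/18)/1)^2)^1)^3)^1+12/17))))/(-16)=-1236649179158568551177978515625/278632736372293632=-4438276690884.69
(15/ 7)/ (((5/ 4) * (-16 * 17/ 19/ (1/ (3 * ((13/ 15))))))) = -285/ 6188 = -0.05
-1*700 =-700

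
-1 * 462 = -462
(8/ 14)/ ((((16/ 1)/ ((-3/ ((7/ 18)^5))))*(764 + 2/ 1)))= -708588/ 45059567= -0.02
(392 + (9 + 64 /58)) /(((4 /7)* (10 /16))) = 163254 /145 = 1125.89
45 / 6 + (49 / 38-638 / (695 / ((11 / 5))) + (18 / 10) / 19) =453238 / 66025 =6.86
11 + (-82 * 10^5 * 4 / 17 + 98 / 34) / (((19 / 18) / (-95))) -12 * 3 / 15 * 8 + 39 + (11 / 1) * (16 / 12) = 173646844.88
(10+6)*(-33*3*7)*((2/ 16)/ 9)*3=-462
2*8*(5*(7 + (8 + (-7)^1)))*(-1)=-640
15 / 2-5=2.50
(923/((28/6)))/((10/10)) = 197.79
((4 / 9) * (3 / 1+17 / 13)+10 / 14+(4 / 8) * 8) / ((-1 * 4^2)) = -5429 / 13104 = -0.41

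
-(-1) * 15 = 15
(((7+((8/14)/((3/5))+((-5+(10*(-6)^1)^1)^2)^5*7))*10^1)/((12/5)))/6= 2473779089575561525525/378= 6544389125861273877.05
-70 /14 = -5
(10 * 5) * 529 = 26450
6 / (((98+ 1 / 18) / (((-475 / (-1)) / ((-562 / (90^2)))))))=-418.91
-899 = -899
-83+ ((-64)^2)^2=16777133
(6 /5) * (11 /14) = 33 /35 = 0.94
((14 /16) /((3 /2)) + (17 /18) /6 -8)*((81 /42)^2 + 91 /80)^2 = -362483521 /2116800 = -171.24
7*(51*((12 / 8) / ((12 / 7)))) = 2499 / 8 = 312.38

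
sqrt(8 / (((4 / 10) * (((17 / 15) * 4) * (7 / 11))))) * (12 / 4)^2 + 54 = 45 * sqrt(3927) / 119 + 54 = 77.70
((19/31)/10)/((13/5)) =19/806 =0.02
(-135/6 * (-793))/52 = 2745/8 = 343.12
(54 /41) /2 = 27 /41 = 0.66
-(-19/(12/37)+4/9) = 2093/36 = 58.14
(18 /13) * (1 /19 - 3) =-1008 /247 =-4.08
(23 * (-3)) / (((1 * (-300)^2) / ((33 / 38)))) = -253 / 380000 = -0.00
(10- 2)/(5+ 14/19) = 152/109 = 1.39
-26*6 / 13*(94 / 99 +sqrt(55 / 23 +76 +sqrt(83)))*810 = -9720*sqrt(529*sqrt(83) +41469) / 23- 101520 / 11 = -100152.27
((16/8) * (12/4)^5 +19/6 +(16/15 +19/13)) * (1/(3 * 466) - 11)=-2948708897/545220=-5408.29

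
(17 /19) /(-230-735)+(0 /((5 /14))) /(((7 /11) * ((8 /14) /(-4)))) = -17 /18335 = -0.00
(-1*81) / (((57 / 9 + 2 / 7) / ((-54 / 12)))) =55.07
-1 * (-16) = 16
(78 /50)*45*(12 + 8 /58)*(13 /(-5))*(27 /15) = -14455584 /3625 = -3987.75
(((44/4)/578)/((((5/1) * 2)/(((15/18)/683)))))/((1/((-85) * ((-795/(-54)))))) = -14575/5015952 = -0.00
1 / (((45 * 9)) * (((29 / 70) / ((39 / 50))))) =91 / 19575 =0.00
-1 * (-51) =51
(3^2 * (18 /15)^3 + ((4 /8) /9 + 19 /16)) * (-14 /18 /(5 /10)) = -2116177 /81000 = -26.13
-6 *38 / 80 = -57 / 20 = -2.85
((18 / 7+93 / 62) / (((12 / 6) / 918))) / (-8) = -26163 / 112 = -233.60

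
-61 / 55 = -1.11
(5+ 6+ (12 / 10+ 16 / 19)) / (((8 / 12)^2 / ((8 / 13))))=22302 / 1235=18.06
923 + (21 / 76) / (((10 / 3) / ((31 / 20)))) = 14031553 / 15200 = 923.13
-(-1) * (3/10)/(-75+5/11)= -33/8200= -0.00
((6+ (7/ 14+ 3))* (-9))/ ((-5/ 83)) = 14193/ 10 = 1419.30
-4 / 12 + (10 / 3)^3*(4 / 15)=773 / 81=9.54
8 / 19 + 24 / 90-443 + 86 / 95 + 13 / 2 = -247897 / 570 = -434.91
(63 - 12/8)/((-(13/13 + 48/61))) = -7503/218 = -34.42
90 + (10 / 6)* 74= 640 / 3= 213.33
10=10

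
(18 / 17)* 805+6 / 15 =72484 / 85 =852.75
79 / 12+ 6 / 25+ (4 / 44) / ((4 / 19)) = 11971 / 1650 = 7.26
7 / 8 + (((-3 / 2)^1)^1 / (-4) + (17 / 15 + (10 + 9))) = 1283 / 60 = 21.38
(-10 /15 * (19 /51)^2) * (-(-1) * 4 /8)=-361 /7803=-0.05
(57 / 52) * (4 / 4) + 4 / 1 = 265 / 52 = 5.10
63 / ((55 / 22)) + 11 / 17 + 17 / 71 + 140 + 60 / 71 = 1007432 / 6035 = 166.93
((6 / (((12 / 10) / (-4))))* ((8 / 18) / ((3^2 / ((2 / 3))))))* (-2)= 1.32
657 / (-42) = -219 / 14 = -15.64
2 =2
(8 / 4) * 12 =24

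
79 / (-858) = -79 / 858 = -0.09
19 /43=0.44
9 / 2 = 4.50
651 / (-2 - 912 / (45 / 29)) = -9765 / 8846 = -1.10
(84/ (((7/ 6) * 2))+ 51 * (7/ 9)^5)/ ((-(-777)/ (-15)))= -4971535/ 5097897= -0.98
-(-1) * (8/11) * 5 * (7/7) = 40/11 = 3.64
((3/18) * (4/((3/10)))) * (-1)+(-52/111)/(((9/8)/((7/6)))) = -8116/2997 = -2.71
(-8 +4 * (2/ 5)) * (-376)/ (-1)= -12032/ 5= -2406.40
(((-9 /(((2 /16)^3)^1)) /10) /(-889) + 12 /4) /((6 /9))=46917 /8890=5.28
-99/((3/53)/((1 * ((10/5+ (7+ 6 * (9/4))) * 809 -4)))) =-63658353/2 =-31829176.50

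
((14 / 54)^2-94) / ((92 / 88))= -1506494 / 16767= -89.85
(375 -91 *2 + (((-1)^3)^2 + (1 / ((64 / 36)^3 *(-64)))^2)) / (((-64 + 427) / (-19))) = -253300001346275 / 24945170055168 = -10.15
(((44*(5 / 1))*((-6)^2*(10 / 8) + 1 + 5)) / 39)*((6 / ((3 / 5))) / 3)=37400 / 39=958.97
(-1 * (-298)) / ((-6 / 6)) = -298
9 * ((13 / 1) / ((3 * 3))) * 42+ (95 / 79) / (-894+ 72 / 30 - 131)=220543667 / 403927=546.00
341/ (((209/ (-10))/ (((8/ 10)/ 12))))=-62/ 57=-1.09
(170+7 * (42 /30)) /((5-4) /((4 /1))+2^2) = 3596 /85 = 42.31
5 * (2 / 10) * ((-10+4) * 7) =-42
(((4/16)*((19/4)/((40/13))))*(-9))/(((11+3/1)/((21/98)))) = -6669/125440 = -0.05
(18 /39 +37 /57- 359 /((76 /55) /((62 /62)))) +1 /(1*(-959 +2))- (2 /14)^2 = -3995422127 /15443428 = -258.71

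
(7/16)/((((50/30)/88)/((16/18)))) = 308/15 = 20.53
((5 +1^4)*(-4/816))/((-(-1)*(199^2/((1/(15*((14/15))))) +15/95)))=-0.00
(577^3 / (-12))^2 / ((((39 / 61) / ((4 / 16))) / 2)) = 2251047783394666429 / 11232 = 200413798379154.77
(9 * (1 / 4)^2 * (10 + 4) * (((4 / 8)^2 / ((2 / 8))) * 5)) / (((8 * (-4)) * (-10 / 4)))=63 / 128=0.49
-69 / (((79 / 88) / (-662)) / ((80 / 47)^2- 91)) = -782302988016 / 174511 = -4482829.09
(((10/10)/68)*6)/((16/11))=33/544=0.06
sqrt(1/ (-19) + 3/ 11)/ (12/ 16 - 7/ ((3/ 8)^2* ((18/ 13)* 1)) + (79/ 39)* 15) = -4212* sqrt(9614)/ 4239565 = -0.10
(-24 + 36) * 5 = 60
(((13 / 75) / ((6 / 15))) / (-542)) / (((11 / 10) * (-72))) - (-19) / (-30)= -4077943 / 6438960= -0.63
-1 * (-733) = 733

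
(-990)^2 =980100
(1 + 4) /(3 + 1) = 5 /4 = 1.25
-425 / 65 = -85 / 13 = -6.54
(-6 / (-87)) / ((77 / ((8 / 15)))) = 16 / 33495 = 0.00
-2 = -2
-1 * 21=-21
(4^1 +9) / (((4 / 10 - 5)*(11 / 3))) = -195 / 253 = -0.77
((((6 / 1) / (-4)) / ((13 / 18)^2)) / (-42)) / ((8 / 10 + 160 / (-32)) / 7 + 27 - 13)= 405 / 79261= 0.01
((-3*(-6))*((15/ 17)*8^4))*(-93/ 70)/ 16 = -642816/ 119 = -5401.82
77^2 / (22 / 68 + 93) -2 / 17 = 3420616 / 53941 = 63.41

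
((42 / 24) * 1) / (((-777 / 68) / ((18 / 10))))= -51 / 185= -0.28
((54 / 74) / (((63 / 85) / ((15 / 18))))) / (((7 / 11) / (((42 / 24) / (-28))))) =-4675 / 58016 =-0.08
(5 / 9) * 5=25 / 9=2.78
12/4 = 3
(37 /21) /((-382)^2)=37 /3064404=0.00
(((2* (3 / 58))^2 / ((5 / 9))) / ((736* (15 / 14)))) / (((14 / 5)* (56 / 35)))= 27 / 4951808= 0.00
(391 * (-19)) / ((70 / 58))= -215441 / 35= -6155.46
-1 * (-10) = 10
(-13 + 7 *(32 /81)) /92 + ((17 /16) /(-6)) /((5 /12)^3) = -2383937 /931500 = -2.56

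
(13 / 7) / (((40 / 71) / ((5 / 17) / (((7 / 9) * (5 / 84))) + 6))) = 2769 / 68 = 40.72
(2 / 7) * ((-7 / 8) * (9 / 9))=-1 / 4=-0.25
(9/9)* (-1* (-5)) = 5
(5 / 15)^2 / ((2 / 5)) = 5 / 18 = 0.28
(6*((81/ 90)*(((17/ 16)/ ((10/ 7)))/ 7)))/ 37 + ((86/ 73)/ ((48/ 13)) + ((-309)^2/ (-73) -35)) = -8703427979/ 6482400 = -1342.62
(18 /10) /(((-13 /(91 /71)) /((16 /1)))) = -1008 /355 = -2.84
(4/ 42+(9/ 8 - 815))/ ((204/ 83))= -11347345/ 34272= -331.10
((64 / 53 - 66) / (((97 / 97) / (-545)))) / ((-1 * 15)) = -374306 / 159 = -2354.13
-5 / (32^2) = -5 / 1024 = -0.00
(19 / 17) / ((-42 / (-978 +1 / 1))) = 18563 / 714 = 26.00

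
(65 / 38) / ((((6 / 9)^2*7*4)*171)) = 65 / 80864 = 0.00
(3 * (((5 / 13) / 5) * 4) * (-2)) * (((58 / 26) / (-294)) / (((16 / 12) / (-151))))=-13137 / 8281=-1.59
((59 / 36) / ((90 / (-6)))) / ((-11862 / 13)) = 767 / 6405480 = 0.00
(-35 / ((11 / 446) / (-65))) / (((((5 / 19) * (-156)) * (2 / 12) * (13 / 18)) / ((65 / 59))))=-13346550 / 649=-20564.79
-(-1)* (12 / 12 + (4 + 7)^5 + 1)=161053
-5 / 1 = -5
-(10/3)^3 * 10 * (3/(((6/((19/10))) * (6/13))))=-61750/81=-762.35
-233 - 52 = -285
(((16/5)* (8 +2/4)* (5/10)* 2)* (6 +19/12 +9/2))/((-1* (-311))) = 986/933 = 1.06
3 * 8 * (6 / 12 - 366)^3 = -1171853673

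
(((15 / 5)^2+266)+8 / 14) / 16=1929 / 112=17.22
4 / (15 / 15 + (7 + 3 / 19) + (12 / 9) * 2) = 228 / 617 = 0.37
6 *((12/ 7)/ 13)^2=864/ 8281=0.10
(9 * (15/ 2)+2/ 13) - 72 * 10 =-16961/ 26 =-652.35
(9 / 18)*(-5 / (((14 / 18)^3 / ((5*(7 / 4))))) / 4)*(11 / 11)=-18225 / 1568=-11.62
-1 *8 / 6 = -4 / 3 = -1.33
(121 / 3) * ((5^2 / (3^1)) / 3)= 3025 / 27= 112.04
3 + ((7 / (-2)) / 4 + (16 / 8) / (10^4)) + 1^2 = 3.13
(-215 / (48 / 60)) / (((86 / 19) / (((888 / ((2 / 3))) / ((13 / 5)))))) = -790875 / 26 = -30418.27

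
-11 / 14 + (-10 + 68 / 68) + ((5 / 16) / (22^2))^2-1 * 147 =-65816565585 / 419786752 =-156.79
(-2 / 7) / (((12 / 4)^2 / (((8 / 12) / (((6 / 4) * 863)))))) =-8 / 489321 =-0.00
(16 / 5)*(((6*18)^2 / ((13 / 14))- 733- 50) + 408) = 2534736 / 65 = 38995.94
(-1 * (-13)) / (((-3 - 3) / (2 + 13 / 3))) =-247 / 18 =-13.72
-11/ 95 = -0.12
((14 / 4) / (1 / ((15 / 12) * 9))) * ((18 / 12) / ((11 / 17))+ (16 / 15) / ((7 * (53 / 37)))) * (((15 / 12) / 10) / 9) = 296839 / 223872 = 1.33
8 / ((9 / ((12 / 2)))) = 5.33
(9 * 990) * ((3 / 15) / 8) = 891 / 4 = 222.75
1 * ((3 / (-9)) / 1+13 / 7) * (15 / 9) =160 / 63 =2.54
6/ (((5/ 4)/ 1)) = 24/ 5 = 4.80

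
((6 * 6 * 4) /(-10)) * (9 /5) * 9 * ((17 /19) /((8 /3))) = -37179 /475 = -78.27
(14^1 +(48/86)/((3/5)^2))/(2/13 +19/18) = 156468/12169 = 12.86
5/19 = 0.26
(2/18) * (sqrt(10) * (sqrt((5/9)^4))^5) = 9765625 * sqrt(10)/31381059609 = 0.00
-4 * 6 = -24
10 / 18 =5 / 9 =0.56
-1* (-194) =194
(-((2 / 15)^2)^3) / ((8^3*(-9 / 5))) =1 / 164025000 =0.00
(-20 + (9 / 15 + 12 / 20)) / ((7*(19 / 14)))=-188 / 95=-1.98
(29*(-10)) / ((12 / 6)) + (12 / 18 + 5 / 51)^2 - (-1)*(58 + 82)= -1276 / 289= -4.42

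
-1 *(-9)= 9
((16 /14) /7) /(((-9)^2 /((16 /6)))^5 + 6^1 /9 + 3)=786432 /124551443250073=0.00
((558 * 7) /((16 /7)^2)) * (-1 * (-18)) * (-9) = -7751457 /64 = -121116.52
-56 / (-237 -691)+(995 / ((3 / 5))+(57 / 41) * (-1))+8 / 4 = 23670661 / 14268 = 1659.00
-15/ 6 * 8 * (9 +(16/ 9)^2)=-19700/ 81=-243.21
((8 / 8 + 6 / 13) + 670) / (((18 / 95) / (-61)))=-216173.31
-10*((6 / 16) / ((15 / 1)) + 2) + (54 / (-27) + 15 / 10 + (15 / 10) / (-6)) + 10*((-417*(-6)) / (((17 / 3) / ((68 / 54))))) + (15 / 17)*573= 102758 / 17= 6044.59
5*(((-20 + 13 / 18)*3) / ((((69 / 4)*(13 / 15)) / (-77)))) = 1335950 / 897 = 1489.35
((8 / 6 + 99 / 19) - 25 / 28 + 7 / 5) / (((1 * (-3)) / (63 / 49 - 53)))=10184327 / 83790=121.55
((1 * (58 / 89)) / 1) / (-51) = -58 / 4539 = -0.01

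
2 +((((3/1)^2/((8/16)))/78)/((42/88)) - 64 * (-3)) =17698/91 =194.48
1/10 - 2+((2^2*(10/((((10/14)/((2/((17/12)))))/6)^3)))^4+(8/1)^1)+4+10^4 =9013974578922675330235123826214708779937/455173622835750781250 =19803376396824656142.31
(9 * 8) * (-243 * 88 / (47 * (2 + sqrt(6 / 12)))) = -12100.91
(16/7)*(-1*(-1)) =16/7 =2.29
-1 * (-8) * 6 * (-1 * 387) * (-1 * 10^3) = 18576000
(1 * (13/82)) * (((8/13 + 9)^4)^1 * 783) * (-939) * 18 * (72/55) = -23263358203125000/990847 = -23478254668.10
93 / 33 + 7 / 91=414 / 143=2.90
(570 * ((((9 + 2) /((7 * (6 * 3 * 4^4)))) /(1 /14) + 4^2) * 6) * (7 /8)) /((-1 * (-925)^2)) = -39235 /700928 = -0.06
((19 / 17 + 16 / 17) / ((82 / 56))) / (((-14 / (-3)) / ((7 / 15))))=98 / 697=0.14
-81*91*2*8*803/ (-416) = 455301/ 2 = 227650.50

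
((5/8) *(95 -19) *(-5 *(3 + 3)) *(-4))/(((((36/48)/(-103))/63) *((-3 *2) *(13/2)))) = 16438800/13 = 1264523.08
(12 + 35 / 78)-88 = -5893 / 78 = -75.55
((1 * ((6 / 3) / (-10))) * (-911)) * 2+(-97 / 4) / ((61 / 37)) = 349.69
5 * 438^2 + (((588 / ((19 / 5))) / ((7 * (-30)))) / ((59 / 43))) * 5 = 1075282610 / 1121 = 959217.31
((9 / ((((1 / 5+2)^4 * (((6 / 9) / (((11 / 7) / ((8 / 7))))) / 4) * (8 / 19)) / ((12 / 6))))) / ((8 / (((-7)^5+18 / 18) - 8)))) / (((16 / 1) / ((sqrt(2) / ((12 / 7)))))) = -6289486875 * sqrt(2) / 5451776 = -1631.52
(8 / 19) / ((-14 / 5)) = -20 / 133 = -0.15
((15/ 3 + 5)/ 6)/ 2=5/ 6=0.83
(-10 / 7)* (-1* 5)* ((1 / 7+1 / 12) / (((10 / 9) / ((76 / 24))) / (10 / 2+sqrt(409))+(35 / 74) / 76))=-8949190 / 1134007+4942090* sqrt(409) / 1134007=80.25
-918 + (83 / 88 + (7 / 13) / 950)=-498328367 / 543400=-917.06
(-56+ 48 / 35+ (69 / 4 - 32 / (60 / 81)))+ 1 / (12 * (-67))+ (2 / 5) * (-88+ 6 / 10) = -4064113 / 35175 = -115.54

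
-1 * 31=-31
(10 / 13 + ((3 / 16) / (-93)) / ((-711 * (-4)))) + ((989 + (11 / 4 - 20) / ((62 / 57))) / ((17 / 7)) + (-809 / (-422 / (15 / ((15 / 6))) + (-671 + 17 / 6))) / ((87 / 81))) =173372452470677 / 430745095872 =402.49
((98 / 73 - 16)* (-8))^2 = 73273600 / 5329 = 13749.97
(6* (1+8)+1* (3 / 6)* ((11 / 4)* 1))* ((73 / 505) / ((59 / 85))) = 549763 / 47672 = 11.53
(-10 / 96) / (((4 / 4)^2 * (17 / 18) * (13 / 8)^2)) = -120 / 2873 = -0.04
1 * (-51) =-51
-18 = -18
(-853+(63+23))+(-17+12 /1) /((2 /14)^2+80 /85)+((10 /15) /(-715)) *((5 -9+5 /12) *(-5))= -58967993 /76362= -772.22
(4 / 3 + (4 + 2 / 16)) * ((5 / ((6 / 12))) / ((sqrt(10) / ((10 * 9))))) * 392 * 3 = 577710 * sqrt(10) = 1826879.43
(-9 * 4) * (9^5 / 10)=-1062882 / 5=-212576.40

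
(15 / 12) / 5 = 1 / 4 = 0.25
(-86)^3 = -636056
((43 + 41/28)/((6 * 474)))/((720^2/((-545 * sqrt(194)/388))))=-9047 * sqrt(194)/213561556992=-0.00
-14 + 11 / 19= -255 / 19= -13.42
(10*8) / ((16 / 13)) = 65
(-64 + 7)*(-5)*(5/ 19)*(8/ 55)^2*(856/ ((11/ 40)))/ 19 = 6574080/ 25289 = 259.96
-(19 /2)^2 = -361 /4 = -90.25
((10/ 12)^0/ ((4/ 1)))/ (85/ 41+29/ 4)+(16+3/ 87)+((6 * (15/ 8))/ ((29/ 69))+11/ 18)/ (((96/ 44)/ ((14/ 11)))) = 613583017/ 19155312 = 32.03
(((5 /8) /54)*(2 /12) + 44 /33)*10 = 17305 /1296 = 13.35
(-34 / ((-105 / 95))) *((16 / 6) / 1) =5168 / 63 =82.03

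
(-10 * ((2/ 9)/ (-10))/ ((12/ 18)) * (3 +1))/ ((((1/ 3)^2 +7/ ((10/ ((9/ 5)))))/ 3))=1800/ 617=2.92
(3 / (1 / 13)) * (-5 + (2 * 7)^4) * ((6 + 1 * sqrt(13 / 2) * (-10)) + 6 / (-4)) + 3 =13482267 / 2-7490145 * sqrt(26) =-31451262.01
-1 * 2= -2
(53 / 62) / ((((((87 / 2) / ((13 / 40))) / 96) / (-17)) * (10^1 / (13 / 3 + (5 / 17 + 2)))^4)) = -2.01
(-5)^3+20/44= -1370/11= -124.55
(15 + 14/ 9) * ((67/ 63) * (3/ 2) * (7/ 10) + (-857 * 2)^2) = 26263906223/ 540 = 48636863.38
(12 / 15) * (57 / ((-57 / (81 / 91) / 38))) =-12312 / 455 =-27.06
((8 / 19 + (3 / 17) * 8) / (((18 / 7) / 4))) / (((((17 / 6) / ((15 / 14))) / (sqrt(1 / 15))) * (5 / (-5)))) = -0.28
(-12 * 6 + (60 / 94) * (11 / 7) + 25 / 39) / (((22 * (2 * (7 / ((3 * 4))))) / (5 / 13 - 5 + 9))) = -4677819 / 389207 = -12.02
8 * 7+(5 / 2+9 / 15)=591 / 10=59.10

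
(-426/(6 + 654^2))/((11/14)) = -0.00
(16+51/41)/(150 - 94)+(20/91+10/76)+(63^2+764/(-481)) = 83262603693/20983144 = 3968.07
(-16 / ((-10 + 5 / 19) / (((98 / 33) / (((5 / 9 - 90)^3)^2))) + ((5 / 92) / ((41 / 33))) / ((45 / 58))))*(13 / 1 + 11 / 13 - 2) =44435199186 / 393600822508114436059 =0.00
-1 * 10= -10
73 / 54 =1.35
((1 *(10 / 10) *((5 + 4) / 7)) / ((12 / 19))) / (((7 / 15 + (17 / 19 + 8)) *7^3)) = 16245 / 25623472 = 0.00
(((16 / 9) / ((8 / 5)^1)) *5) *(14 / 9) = 8.64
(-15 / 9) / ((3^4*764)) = -5 / 185652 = -0.00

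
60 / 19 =3.16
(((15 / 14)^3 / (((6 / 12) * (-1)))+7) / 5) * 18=56061 / 3430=16.34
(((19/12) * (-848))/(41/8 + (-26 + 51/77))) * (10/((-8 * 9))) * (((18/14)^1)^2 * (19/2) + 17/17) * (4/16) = -90665245/2353239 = -38.53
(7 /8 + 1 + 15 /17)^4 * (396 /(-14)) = -1957763671875 /1197357056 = -1635.07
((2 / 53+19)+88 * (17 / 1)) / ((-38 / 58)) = -2328613 / 1007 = -2312.43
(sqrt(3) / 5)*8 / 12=0.23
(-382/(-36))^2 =36481/324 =112.60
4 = 4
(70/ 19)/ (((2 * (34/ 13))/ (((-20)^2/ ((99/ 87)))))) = 2639000/ 10659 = 247.58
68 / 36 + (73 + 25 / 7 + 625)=44318 / 63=703.46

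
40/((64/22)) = 55/4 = 13.75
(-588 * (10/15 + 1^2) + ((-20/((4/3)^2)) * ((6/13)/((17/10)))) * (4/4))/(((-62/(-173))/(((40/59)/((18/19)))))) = -7141171850/3637881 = -1963.00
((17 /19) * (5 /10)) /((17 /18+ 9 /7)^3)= 17003196 /421572779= 0.04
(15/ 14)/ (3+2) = 3/ 14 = 0.21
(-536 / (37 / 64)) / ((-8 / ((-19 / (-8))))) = 10184 / 37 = 275.24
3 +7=10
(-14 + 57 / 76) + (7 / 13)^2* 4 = -8173 / 676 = -12.09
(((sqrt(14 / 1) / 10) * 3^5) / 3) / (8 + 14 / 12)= 243 * sqrt(14) / 275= 3.31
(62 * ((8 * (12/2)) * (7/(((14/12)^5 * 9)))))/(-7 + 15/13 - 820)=-2089152/1611071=-1.30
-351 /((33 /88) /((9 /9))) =-936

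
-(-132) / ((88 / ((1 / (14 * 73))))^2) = 0.00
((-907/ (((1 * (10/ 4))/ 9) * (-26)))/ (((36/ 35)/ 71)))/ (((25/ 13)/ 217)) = 97819043/ 100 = 978190.43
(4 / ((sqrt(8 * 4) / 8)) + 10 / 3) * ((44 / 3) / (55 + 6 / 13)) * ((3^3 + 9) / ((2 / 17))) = 194480 / 721 + 233376 * sqrt(2) / 721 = 727.49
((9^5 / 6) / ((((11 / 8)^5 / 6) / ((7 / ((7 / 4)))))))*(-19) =-147053740032 / 161051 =-913088.03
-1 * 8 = -8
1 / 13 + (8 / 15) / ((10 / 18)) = 1.04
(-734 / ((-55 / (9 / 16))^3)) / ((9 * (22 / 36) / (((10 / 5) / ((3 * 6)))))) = 29727 / 1874048000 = 0.00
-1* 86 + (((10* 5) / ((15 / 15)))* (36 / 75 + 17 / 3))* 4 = 3430 / 3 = 1143.33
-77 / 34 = -2.26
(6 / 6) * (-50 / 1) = -50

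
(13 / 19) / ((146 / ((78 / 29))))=507 / 40223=0.01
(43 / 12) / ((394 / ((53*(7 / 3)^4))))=5471879 / 382968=14.29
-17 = -17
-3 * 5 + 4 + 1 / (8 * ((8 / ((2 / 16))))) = -5631 / 512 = -11.00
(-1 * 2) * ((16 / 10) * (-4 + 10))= -96 / 5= -19.20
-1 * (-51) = 51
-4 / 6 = -2 / 3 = -0.67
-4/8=-1/2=-0.50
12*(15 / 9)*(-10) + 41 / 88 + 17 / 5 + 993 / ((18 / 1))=-186077 / 1320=-140.97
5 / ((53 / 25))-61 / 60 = 1.34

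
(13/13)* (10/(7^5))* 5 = 50/16807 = 0.00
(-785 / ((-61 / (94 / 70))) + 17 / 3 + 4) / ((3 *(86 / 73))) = 1259980 / 165249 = 7.62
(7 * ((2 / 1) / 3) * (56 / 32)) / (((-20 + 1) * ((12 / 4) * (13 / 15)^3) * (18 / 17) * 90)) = -20825 / 9016488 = -0.00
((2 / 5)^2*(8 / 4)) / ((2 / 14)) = 56 / 25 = 2.24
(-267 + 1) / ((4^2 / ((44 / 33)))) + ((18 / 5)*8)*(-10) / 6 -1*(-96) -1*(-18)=263 / 6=43.83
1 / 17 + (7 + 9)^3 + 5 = 69718 / 17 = 4101.06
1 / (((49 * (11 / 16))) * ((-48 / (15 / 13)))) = -5 / 7007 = -0.00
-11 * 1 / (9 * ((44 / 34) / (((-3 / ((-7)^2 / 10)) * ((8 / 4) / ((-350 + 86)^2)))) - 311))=935 / 56587131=0.00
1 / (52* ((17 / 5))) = 0.01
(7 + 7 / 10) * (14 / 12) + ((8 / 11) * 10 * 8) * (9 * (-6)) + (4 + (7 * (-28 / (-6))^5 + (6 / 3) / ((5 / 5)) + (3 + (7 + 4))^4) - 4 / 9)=2714783969 / 53460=50781.59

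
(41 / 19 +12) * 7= 1883 / 19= 99.11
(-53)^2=2809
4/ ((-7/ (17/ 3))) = -68/ 21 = -3.24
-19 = -19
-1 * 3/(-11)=3/11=0.27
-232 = -232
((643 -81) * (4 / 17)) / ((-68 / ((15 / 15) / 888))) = -281 / 128316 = -0.00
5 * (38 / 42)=4.52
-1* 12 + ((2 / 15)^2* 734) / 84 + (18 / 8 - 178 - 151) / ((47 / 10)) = -36138679 / 444150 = -81.37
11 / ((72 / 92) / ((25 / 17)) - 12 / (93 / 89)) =-196075 / 195214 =-1.00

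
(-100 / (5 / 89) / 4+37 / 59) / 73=-26218 / 4307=-6.09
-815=-815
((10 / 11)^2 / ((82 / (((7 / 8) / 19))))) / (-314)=-175 / 118389304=-0.00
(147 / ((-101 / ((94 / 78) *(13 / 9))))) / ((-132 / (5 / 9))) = 11515 / 1079892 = 0.01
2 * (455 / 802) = 455 / 401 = 1.13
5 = 5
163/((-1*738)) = -163/738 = -0.22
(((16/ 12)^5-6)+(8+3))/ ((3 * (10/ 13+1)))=1.74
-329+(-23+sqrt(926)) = -352+sqrt(926) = -321.57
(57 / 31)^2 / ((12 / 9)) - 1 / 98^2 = 11700793 / 4614722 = 2.54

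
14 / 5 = 2.80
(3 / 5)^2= 9 / 25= 0.36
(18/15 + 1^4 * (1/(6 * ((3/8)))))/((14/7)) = 37/45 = 0.82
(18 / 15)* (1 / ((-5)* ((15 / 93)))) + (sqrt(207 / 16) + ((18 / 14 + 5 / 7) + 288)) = 3* sqrt(23) / 4 + 36064 / 125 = 292.11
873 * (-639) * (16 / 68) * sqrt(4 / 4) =-2231388 / 17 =-131258.12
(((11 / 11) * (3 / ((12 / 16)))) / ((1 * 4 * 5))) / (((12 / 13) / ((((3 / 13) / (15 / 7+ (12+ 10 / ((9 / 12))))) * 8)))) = 42 / 2885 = 0.01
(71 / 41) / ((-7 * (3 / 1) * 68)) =-71 / 58548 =-0.00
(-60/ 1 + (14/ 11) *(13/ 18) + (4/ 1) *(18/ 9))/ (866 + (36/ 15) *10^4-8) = -5057/ 2460942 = -0.00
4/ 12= 0.33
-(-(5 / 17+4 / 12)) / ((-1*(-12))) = 8 / 153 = 0.05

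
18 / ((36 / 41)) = 20.50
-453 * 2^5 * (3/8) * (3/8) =-4077/2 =-2038.50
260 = 260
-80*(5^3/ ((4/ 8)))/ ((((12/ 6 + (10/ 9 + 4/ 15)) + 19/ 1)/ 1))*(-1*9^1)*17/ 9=15300000/ 1007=15193.64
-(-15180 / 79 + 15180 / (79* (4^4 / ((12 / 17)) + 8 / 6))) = 1377585 / 7189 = 191.62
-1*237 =-237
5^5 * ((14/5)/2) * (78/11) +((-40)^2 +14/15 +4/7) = 32624.23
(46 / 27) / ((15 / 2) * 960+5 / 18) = 4 / 16905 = 0.00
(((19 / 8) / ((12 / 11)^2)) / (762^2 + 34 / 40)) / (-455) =-2299 / 304350804576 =-0.00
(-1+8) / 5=7 / 5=1.40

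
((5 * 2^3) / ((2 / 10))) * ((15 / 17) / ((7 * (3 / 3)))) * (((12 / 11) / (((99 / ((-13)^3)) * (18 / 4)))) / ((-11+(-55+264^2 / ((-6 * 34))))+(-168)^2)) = -0.00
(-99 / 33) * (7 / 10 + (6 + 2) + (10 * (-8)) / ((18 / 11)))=3617 / 30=120.57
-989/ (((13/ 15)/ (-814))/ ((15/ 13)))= 181135350/ 169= 1071806.80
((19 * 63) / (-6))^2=159201 / 4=39800.25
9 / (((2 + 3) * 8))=9 / 40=0.22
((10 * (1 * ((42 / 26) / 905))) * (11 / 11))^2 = 1764 / 5536609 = 0.00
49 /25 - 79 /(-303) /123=1828156 /931725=1.96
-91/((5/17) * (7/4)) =-884/5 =-176.80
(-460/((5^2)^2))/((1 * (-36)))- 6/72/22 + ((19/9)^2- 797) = -706141159/891000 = -792.53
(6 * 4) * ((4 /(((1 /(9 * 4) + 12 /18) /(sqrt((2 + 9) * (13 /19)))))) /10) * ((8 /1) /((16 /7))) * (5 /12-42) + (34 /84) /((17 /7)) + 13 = 79 /6-251496 * sqrt(2717) /2375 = -5506.49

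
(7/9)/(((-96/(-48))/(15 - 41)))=-91/9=-10.11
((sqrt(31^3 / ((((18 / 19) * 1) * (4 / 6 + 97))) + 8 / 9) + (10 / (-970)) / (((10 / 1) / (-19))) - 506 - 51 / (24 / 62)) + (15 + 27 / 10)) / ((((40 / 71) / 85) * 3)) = -483950271 / 15520 + 6035 * sqrt(39913046) / 42192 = -30278.70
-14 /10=-7 /5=-1.40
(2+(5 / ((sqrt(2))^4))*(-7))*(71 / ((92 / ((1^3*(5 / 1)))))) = -9585 / 368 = -26.05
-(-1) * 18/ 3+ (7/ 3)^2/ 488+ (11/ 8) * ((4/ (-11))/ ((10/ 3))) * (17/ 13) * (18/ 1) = 708101/ 285480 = 2.48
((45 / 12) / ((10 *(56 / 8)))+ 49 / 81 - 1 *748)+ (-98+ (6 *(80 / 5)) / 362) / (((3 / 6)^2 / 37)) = -12489371641 / 821016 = -15212.09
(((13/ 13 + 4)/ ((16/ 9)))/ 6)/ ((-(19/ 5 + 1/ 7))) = -175/ 1472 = -0.12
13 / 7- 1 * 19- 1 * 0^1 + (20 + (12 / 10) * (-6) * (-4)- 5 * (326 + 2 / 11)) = -615712 / 385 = -1599.25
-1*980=-980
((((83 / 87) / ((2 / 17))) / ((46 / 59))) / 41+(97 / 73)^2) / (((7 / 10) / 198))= 83238469215 / 145732163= 571.17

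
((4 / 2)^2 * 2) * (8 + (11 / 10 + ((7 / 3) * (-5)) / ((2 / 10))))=-5908 / 15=-393.87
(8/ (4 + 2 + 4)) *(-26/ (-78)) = 4/ 15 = 0.27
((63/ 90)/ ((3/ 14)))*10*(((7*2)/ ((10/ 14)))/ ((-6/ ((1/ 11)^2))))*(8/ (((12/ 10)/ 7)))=-134456/ 3267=-41.16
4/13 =0.31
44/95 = 0.46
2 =2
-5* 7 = -35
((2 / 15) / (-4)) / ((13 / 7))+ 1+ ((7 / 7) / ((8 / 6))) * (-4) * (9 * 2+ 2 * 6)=-34717 / 390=-89.02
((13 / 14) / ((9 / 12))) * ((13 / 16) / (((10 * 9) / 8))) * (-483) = -3887 / 90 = -43.19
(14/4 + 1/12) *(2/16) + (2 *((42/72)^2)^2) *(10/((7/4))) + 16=46063/2592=17.77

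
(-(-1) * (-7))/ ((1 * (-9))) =7/ 9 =0.78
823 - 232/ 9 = 7175/ 9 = 797.22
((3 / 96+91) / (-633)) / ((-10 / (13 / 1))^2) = -164099 / 675200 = -0.24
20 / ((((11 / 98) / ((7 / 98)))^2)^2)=48020 / 14641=3.28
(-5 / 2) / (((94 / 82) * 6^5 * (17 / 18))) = -205 / 690336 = -0.00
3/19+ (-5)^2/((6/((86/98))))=21307/5586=3.81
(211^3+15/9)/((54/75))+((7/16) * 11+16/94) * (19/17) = 4503453242611/345168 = 13047134.27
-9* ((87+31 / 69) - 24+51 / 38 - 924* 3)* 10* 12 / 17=1277694180 / 7429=171987.37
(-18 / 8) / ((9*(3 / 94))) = -47 / 6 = -7.83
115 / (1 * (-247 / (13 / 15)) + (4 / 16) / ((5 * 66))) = -151800 / 376199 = -0.40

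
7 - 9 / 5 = 26 / 5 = 5.20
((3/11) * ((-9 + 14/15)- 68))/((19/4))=-4564/1045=-4.37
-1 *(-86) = 86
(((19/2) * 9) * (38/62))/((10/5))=3249/124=26.20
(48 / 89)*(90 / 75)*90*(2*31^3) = 308873088 / 89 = 3470484.13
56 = 56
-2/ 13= -0.15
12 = 12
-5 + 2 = -3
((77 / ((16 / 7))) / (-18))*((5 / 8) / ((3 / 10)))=-13475 / 3456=-3.90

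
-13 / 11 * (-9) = 117 / 11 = 10.64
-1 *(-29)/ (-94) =-29/ 94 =-0.31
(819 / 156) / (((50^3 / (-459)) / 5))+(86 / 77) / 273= -194021419 / 2102100000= -0.09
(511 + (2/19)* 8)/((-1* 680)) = -1945/2584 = -0.75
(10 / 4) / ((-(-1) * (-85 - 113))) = -5 / 396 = -0.01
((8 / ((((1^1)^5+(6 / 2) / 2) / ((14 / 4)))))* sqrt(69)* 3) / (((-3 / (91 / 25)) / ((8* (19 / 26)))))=-29792* sqrt(69) / 125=-1979.77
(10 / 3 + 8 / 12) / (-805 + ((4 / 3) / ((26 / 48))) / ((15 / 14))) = -780 / 156527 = -0.00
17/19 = 0.89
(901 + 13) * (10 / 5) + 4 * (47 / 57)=104384 / 57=1831.30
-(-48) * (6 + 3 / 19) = 5616 / 19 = 295.58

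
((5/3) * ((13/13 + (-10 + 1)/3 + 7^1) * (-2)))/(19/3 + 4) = -50/31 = -1.61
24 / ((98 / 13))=156 / 49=3.18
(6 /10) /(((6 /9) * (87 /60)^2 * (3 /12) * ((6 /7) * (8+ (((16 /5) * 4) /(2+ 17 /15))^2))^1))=463890 /5733097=0.08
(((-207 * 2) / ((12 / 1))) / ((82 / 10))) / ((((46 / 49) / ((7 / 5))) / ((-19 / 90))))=6517 / 4920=1.32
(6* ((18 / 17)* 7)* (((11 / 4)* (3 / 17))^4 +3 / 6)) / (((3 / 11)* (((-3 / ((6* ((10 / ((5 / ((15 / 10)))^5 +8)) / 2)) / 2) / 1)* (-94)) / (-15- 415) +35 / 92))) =-49450224478052475 / 9806395283419472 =-5.04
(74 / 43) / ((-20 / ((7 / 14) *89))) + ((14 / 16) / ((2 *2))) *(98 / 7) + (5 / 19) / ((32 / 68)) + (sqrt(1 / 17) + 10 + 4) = sqrt(17) / 17 + 901487 / 65360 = 14.04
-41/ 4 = -10.25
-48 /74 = -24 /37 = -0.65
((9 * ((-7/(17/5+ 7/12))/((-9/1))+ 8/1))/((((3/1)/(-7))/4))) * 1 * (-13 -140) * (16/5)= 402764544/1195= 337041.46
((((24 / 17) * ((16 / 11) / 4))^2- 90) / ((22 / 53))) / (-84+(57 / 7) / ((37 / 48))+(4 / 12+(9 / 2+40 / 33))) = 43075243638 / 13427851217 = 3.21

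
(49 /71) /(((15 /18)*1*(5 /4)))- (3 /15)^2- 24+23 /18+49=171893 /6390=26.90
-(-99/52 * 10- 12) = 807/26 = 31.04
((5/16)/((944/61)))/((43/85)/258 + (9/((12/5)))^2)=77775/54169552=0.00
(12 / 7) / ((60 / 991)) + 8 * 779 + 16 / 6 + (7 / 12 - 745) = 772599 / 140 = 5518.56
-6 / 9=-2 / 3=-0.67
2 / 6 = 1 / 3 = 0.33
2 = 2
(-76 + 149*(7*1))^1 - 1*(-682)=1649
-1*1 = -1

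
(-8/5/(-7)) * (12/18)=16/105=0.15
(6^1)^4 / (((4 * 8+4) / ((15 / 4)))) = 135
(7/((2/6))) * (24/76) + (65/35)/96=6.65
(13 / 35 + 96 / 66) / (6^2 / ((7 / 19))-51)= 703 / 17985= 0.04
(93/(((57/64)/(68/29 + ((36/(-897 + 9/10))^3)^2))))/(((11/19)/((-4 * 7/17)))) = -92517087060958418142893056/132816778511713575375283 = -696.58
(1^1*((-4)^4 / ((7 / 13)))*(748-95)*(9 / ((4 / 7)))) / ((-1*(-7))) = 4889664 / 7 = 698523.43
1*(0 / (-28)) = 0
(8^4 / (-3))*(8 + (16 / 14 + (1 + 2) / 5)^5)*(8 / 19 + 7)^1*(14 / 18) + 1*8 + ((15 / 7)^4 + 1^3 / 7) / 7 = -1704286482936784 / 8981240625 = -189760.70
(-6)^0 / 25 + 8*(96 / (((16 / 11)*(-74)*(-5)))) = 1357 / 925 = 1.47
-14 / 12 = -7 / 6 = -1.17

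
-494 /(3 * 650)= -19 /75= -0.25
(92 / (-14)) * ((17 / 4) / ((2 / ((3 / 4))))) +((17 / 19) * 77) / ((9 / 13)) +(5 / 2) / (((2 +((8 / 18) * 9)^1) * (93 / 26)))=52934111 / 593712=89.16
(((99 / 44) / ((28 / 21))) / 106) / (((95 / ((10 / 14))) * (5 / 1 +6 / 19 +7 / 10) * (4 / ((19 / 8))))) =0.00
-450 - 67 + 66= -451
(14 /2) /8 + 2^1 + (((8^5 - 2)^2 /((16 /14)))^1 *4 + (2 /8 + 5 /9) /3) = 811649732215 /216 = 3757637649.14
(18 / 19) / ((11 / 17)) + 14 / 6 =2381 / 627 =3.80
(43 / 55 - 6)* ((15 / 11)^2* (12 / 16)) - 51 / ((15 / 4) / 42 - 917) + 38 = 30.78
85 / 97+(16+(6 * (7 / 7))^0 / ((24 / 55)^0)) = 1734 / 97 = 17.88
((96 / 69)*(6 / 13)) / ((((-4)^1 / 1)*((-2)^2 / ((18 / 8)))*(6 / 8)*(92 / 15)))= -135 / 6877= -0.02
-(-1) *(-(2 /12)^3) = -1 /216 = -0.00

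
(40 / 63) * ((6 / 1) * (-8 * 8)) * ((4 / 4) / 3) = -5120 / 63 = -81.27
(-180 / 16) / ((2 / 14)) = -315 / 4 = -78.75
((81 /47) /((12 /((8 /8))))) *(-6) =-81 /94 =-0.86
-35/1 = -35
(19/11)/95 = 1/55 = 0.02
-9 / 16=-0.56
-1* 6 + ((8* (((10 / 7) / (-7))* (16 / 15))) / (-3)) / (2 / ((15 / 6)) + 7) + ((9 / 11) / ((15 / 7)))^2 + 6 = 11456759 / 52026975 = 0.22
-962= -962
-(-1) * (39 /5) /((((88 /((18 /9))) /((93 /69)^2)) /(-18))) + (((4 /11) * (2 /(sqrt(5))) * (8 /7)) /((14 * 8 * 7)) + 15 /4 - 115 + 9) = -12574477 /116380 + 4 * sqrt(5) /18865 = -108.05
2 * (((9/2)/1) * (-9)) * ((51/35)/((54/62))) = -4743/35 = -135.51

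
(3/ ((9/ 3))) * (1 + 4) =5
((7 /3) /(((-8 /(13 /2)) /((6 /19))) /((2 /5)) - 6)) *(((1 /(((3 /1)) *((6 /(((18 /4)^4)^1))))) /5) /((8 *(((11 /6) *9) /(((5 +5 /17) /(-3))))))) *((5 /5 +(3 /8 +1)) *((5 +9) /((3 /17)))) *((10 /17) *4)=14705145 /3674176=4.00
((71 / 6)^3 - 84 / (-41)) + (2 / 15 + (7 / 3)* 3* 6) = 75328139 / 44280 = 1701.18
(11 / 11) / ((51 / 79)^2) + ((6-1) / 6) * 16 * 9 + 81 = 529042 / 2601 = 203.40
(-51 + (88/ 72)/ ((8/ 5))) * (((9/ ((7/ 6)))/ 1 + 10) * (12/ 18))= -112127/ 189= -593.26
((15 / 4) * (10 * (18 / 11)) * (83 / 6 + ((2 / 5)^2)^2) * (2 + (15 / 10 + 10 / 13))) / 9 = 5768781 / 14300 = 403.41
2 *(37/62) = 37/31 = 1.19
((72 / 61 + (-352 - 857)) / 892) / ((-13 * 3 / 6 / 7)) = 1.46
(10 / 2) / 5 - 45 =-44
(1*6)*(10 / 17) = 60 / 17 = 3.53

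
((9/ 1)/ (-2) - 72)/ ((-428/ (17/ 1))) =2601/ 856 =3.04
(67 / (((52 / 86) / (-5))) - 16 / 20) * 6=-216387 / 65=-3329.03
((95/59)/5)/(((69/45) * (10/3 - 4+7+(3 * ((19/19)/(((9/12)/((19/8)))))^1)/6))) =0.03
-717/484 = -1.48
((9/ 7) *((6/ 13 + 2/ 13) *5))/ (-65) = -72/ 1183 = -0.06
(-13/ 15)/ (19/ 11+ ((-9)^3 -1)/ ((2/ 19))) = 143/ 1143990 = 0.00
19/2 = 9.50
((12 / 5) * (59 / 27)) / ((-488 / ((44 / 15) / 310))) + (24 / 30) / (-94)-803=-803.01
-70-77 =-147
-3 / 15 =-1 / 5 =-0.20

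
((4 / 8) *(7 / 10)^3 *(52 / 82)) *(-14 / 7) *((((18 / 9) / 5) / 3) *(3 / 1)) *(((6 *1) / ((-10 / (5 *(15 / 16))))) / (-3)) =-13377 / 164000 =-0.08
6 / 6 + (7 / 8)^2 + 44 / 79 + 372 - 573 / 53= 97409387 / 267968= 363.51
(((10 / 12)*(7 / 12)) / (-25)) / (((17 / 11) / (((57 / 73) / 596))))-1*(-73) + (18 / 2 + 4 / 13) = 94969243381 / 1153832160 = 82.31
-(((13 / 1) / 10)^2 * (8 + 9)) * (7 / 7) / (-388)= 0.07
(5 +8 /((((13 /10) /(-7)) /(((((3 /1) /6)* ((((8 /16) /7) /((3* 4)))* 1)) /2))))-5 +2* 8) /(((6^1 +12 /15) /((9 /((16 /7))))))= 130515 /14144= 9.23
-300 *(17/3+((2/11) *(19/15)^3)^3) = -1170136529766428/682241484375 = -1715.14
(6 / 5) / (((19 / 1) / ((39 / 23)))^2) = 9126 / 954845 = 0.01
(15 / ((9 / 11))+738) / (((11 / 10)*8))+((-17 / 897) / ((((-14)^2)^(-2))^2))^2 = 27694854643587006128411 / 35402796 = 782278739893510.28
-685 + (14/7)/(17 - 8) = -6163/9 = -684.78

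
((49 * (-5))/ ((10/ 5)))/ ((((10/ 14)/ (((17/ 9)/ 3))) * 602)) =-833/ 4644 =-0.18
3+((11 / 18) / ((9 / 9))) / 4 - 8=-349 / 72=-4.85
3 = 3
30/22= 1.36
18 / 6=3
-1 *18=-18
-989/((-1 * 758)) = 989/758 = 1.30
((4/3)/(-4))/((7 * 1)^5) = -1/50421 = -0.00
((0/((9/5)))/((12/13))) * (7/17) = 0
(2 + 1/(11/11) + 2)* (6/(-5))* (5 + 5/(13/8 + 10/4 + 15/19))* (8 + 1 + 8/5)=-95294/249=-382.71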